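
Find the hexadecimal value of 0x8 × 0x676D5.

0x33B6A8

Multiply each base-16 digit by 8, carrying:
  5×8 = 40 → write 8 carry 2
  D×8+2 = 106 → write A carry 6
  6×8+6 = 54 → write 6 carry 3
  7×8+3 = 59 → write B carry 3
  6×8+3 = 51 → write 3 carry 3
  remaining carry: 3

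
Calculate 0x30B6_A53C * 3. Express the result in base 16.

0x9223EFB4

Multiply each base-16 digit by 3, carrying:
  C×3 = 36 → write 4 carry 2
  3×3+2 = 11 → write B
  5×3 = 15 → write F
  A×3 = 30 → write E carry 1
  6×3+1 = 19 → write 3 carry 1
  B×3+1 = 34 → write 2 carry 2
  0×3+2 = 2 → write 2
  3×3 = 9 → write 9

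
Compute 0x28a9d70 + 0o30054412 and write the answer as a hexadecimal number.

0x2eaf67a

0o30054412 = 0x60590a in hexadecimal.
Add column by column in base 16, right to left:
  0+a = a
  7+0 = 7
  d+9 = 6 carry 1
  9+5+1 = f
  a+0 = a
  8+6 = e
  2+0 = 2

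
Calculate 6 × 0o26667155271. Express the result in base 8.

0o211113220126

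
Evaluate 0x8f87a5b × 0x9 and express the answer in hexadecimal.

0x50bc4d33

Multiply each base-16 digit by 9, carrying:
  b×9 = 99 → write 3 carry 6
  5×9+6 = 51 → write 3 carry 3
  a×9+3 = 93 → write d carry 5
  7×9+5 = 68 → write 4 carry 4
  8×9+4 = 76 → write c carry 4
  f×9+4 = 139 → write b carry 8
  8×9+8 = 80 → write 0 carry 5
  remaining carry: 5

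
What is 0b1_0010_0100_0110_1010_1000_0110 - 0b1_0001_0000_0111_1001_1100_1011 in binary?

Subtract column by column in base 2:
  0-1 → 1 (borrow)
  1-1-1 → 1 (borrow)
  1-0-1 → 0
  0-1 → 1 (borrow)
  0-0-1 → 1 (borrow)
  0-0-1 → 1 (borrow)
  0-1-1 → 0 (borrow)
  1-1-1 → 1 (borrow)
  0-1-1 → 0 (borrow)
  1-0-1 → 0
  0-0 → 0
  1-1 → 0
  0-1 → 1 (borrow)
  1-1-1 → 1 (borrow)
  1-1-1 → 1 (borrow)
  0-0-1 → 1 (borrow)
  0-0-1 → 1 (borrow)
  0-0-1 → 1 (borrow)
  1-0-1 → 0
  0-0 → 0
  0-1 → 1 (borrow)
  1-0-1 → 0
  0-0 → 0
  0-0 → 0
  1-1 → 0

0b100111111000010111011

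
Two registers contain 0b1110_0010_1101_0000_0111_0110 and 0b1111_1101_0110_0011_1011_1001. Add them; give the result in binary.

0b1111000000011010000101111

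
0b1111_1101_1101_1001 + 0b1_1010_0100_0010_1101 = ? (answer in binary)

0b101010001000000110

Add column by column in base 2, right to left:
  1+1 = 0 carry 1
  0+0+1 = 1
  0+1 = 1
  1+1 = 0 carry 1
  1+0+1 = 0 carry 1
  0+1+1 = 0 carry 1
  1+0+1 = 0 carry 1
  1+0+1 = 0 carry 1
  1+0+1 = 0 carry 1
  0+0+1 = 1
  1+1 = 0 carry 1
  1+0+1 = 0 carry 1
  1+0+1 = 0 carry 1
  1+1+1 = 1 carry 1
  1+0+1 = 0 carry 1
  1+1+1 = 1 carry 1
  0+1+1 = 0 carry 1
  final carry 1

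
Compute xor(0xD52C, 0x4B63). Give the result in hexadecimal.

0x9E4F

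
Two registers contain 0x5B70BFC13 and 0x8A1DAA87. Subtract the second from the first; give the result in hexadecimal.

Subtract column by column in base 16:
  3-7 → C (borrow)
  1-8-1 → 8 (borrow)
  C-A-1 → 1
  F-A → 5
  B-D → E (borrow)
  0-1-1 → E (borrow)
  7-A-1 → C (borrow)
  B-8-1 → 2
  5-0 → 5

0x52CEE518C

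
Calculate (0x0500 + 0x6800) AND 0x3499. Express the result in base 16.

Add column by column in base 16, right to left:
  0+0 = 0
  0+0 = 0
  5+8 = d
  0+6 = 6
Sum = 0x6d00; now AND with 0x3499:
  6&3=2, d&4=4, 0&9=0, 0&9=0

0x2400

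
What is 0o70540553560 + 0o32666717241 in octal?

Add column by column in base 8, right to left:
  0+1 = 1
  6+4 = 2 carry 1
  5+2+1 = 0 carry 1
  3+7+1 = 3 carry 1
  5+1+1 = 7
  5+7 = 4 carry 1
  0+6+1 = 7
  4+6 = 2 carry 1
  5+6+1 = 4 carry 1
  0+2+1 = 3
  7+3 = 2 carry 1
  final carry 1

0o123427473021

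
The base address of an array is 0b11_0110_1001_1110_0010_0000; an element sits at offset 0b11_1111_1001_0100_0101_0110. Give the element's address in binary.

Add column by column in base 2, right to left:
  0+0 = 0
  0+1 = 1
  0+1 = 1
  0+0 = 0
  0+1 = 1
  1+0 = 1
  0+1 = 1
  0+0 = 0
  0+0 = 0
  1+0 = 1
  1+1 = 0 carry 1
  1+0+1 = 0 carry 1
  1+1+1 = 1 carry 1
  0+0+1 = 1
  0+0 = 0
  1+1 = 0 carry 1
  0+1+1 = 0 carry 1
  1+1+1 = 1 carry 1
  1+1+1 = 1 carry 1
  0+1+1 = 0 carry 1
  1+1+1 = 1 carry 1
  1+1+1 = 1 carry 1
  final carry 1

0b11101100011001001110110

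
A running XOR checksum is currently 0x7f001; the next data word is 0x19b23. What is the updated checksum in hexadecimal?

0x66b22

XOR each hex digit independently (no carries):
  7^1=6, f^9=6, 0^b=b, 0^2=2, 1^3=2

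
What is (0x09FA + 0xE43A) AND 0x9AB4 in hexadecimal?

0x8A34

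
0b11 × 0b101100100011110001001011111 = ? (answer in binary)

0b10000101101011010011100011101

Multiply each base-2 digit by 3, carrying:
  1×3 = 3 → write 1 carry 1
  1×3+1 = 4 → write 0 carry 2
  1×3+2 = 5 → write 1 carry 2
  1×3+2 = 5 → write 1 carry 2
  1×3+2 = 5 → write 1 carry 2
  0×3+2 = 2 → write 0 carry 1
  1×3+1 = 4 → write 0 carry 2
  0×3+2 = 2 → write 0 carry 1
  0×3+1 = 1 → write 1
  1×3 = 3 → write 1 carry 1
  0×3+1 = 1 → write 1
  0×3 = 0 → write 0
  0×3 = 0 → write 0
  1×3 = 3 → write 1 carry 1
  1×3+1 = 4 → write 0 carry 2
  1×3+2 = 5 → write 1 carry 2
  1×3+2 = 5 → write 1 carry 2
  0×3+2 = 2 → write 0 carry 1
  0×3+1 = 1 → write 1
  0×3 = 0 → write 0
  1×3 = 3 → write 1 carry 1
  0×3+1 = 1 → write 1
  0×3 = 0 → write 0
  1×3 = 3 → write 1 carry 1
  1×3+1 = 4 → write 0 carry 2
  0×3+2 = 2 → write 0 carry 1
  1×3+1 = 4 → write 0 carry 2
  remaining carry: 10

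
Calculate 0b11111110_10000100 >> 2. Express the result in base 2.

0b11111110100001

Right shift by 2: drop the 2 least-significant bits.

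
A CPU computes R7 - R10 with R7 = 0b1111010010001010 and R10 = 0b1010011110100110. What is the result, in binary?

0b100110011100100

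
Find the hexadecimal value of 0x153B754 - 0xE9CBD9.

0x69EB7B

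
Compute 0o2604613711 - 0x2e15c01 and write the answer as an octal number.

0x2e15c01 = 0o270256001 in octal.
Subtract column by column in base 8:
  1-1 → 0
  1-0 → 1
  7-0 → 7
  3-6 → 5 (borrow)
  1-5-1 → 3 (borrow)
  6-2-1 → 3
  4-0 → 4
  0-7 → 1 (borrow)
  6-2-1 → 3
  2-0 → 2

0o2314335710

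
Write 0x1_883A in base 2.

0b11000100000111010

Expand each hex digit to 4 bits: 1=0001 8=1000 8=1000 3=0011 A=1010.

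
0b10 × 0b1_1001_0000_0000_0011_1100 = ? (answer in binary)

0b1100100000000001111000

Multiply each base-2 digit by 2, carrying:
  0×2 = 0 → write 0
  0×2 = 0 → write 0
  1×2 = 2 → write 0 carry 1
  1×2+1 = 3 → write 1 carry 1
  1×2+1 = 3 → write 1 carry 1
  1×2+1 = 3 → write 1 carry 1
  0×2+1 = 1 → write 1
  0×2 = 0 → write 0
  0×2 = 0 → write 0
  0×2 = 0 → write 0
  0×2 = 0 → write 0
  0×2 = 0 → write 0
  0×2 = 0 → write 0
  0×2 = 0 → write 0
  0×2 = 0 → write 0
  0×2 = 0 → write 0
  1×2 = 2 → write 0 carry 1
  0×2+1 = 1 → write 1
  0×2 = 0 → write 0
  1×2 = 2 → write 0 carry 1
  1×2+1 = 3 → write 1 carry 1
  remaining carry: 1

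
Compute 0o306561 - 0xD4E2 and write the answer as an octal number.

0o134217

0xD4E2 = 0o152342 in octal.
Subtract column by column in base 8:
  1-2 → 7 (borrow)
  6-4-1 → 1
  5-3 → 2
  6-2 → 4
  0-5 → 3 (borrow)
  3-1-1 → 1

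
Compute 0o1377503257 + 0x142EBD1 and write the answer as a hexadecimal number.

0xD417280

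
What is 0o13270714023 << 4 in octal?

0o265616300460

4 bits is not a whole number of base-8 digits; in binary: 1011010111000111001100000010011 << 4 = 10110101110001110011000000100110000.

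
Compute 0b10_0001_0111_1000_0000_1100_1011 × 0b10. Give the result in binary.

Multiply each base-2 digit by 2, carrying:
  1×2 = 2 → write 0 carry 1
  1×2+1 = 3 → write 1 carry 1
  0×2+1 = 1 → write 1
  1×2 = 2 → write 0 carry 1
  0×2+1 = 1 → write 1
  0×2 = 0 → write 0
  1×2 = 2 → write 0 carry 1
  1×2+1 = 3 → write 1 carry 1
  0×2+1 = 1 → write 1
  0×2 = 0 → write 0
  0×2 = 0 → write 0
  0×2 = 0 → write 0
  0×2 = 0 → write 0
  0×2 = 0 → write 0
  0×2 = 0 → write 0
  1×2 = 2 → write 0 carry 1
  1×2+1 = 3 → write 1 carry 1
  1×2+1 = 3 → write 1 carry 1
  1×2+1 = 3 → write 1 carry 1
  0×2+1 = 1 → write 1
  1×2 = 2 → write 0 carry 1
  0×2+1 = 1 → write 1
  0×2 = 0 → write 0
  0×2 = 0 → write 0
  0×2 = 0 → write 0
  1×2 = 2 → write 0 carry 1
  remaining carry: 1

0b100001011110000000110010110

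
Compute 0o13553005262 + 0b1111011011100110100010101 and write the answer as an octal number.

0o13746353707

0b1111011011100110100010101 = 0o173346425 in octal.
Add column by column in base 8, right to left:
  2+5 = 7
  6+2 = 0 carry 1
  2+4+1 = 7
  5+6 = 3 carry 1
  0+4+1 = 5
  0+3 = 3
  3+3 = 6
  5+7 = 4 carry 1
  5+1+1 = 7
  3+0 = 3
  1+0 = 1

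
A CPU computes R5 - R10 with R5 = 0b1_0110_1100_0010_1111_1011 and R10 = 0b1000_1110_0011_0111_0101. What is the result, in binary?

0b11011101111110000110

Subtract column by column in base 2:
  1-1 → 0
  1-0 → 1
  0-1 → 1 (borrow)
  1-0-1 → 0
  1-1 → 0
  1-1 → 0
  1-1 → 0
  1-0 → 1
  0-1 → 1 (borrow)
  1-1-1 → 1 (borrow)
  0-0-1 → 1 (borrow)
  0-0-1 → 1 (borrow)
  0-0-1 → 1 (borrow)
  0-1-1 → 0 (borrow)
  1-1-1 → 1 (borrow)
  1-1-1 → 1 (borrow)
  0-0-1 → 1 (borrow)
  1-0-1 → 0
  1-0 → 1
  0-1 → 1 (borrow)
  1-0-1 → 0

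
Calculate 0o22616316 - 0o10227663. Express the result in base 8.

0o12366433

Subtract column by column in base 8:
  6-3 → 3
  1-6 → 3 (borrow)
  3-6-1 → 4 (borrow)
  6-7-1 → 6 (borrow)
  1-2-1 → 6 (borrow)
  6-2-1 → 3
  2-0 → 2
  2-1 → 1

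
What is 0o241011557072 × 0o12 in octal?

Multiply each base-8 digit by 10, carrying:
  2×10 = 20 → write 4 carry 2
  7×10+2 = 72 → write 0 carry 9
  0×10+9 = 9 → write 1 carry 1
  7×10+1 = 71 → write 7 carry 8
  5×10+8 = 58 → write 2 carry 7
  5×10+7 = 57 → write 1 carry 7
  1×10+7 = 17 → write 1 carry 2
  1×10+2 = 12 → write 4 carry 1
  0×10+1 = 1 → write 1
  1×10 = 10 → write 2 carry 1
  4×10+1 = 41 → write 1 carry 5
  2×10+5 = 25 → write 1 carry 3
  remaining carry: 3

0o3112141127104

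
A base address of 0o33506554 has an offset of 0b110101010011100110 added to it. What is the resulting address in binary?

0o33506554 = 0b11011101000110101101100 in binary.
Add column by column in base 2, right to left:
  0+0 = 0
  0+1 = 1
  1+1 = 0 carry 1
  1+0+1 = 0 carry 1
  0+0+1 = 1
  1+1 = 0 carry 1
  1+1+1 = 1 carry 1
  0+1+1 = 0 carry 1
  1+0+1 = 0 carry 1
  0+0+1 = 1
  1+1 = 0 carry 1
  1+0+1 = 0 carry 1
  0+1+1 = 0 carry 1
  0+0+1 = 1
  0+1 = 1
  1+0 = 1
  0+1 = 1
  1+1 = 0 carry 1
  1+0+1 = 0 carry 1
  1+0+1 = 0 carry 1
  0+0+1 = 1
  1+0 = 1
  1+0 = 1

0b11100011110001001010010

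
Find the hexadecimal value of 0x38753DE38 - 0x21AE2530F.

0x16C718B29

Subtract column by column in base 16:
  8-F → 9 (borrow)
  3-0-1 → 2
  E-3 → B
  D-5 → 8
  3-2 → 1
  5-E → 7 (borrow)
  7-A-1 → C (borrow)
  8-1-1 → 6
  3-2 → 1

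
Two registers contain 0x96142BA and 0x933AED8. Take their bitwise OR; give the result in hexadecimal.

0x973EEFA

OR each hex digit independently (no carries):
  9|9=9, 6|3=7, 1|3=3, 4|A=E, 2|E=E, B|D=F, A|8=A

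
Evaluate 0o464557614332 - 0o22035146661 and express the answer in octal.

Subtract column by column in base 8:
  2-1 → 1
  3-6 → 5 (borrow)
  3-6-1 → 4 (borrow)
  4-6-1 → 5 (borrow)
  1-4-1 → 4 (borrow)
  6-1-1 → 4
  7-5 → 2
  5-3 → 2
  5-0 → 5
  4-2 → 2
  6-2 → 4
  4-0 → 4

0o442522445451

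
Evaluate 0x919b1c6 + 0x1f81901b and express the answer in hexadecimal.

Add column by column in base 16, right to left:
  6+b = 1 carry 1
  c+1+1 = e
  1+0 = 1
  b+9 = 4 carry 1
  9+1+1 = b
  1+8 = 9
  9+f = 8 carry 1
  0+1+1 = 2

0x289b41e1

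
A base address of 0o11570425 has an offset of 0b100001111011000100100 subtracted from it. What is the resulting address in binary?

0o11570425 = 0b1001101111000100010101 in binary.
Subtract column by column in base 2:
  1-0 → 1
  0-0 → 0
  1-1 → 0
  0-0 → 0
  1-0 → 1
  0-1 → 1 (borrow)
  0-0-1 → 1 (borrow)
  0-0-1 → 1 (borrow)
  1-0-1 → 0
  0-1 → 1 (borrow)
  0-1-1 → 0 (borrow)
  0-0-1 → 1 (borrow)
  1-1-1 → 1 (borrow)
  1-1-1 → 1 (borrow)
  1-1-1 → 1 (borrow)
  1-1-1 → 1 (borrow)
  0-0-1 → 1 (borrow)
  1-0-1 → 0
  1-0 → 1
  0-0 → 0
  0-1 → 1 (borrow)
  1-0-1 → 0

0b101011111101011110001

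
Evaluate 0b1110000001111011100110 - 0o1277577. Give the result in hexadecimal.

0x329F67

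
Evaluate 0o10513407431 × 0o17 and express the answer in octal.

0o201554561167

Multiply each base-8 digit by 15, carrying:
  1×15 = 15 → write 7 carry 1
  3×15+1 = 46 → write 6 carry 5
  4×15+5 = 65 → write 1 carry 8
  7×15+8 = 113 → write 1 carry 14
  0×15+14 = 14 → write 6 carry 1
  4×15+1 = 61 → write 5 carry 7
  3×15+7 = 52 → write 4 carry 6
  1×15+6 = 21 → write 5 carry 2
  5×15+2 = 77 → write 5 carry 9
  0×15+9 = 9 → write 1 carry 1
  1×15+1 = 16 → write 0 carry 2
  remaining carry: 2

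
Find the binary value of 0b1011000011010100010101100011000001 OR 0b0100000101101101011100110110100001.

0b1111000111111101011101110111100001

OR bit by bit (1 where either bit is 1):
  1011000011010100010101100011000001
| 0100000101101101011100110110100001
= 1111000111111101011101110111100001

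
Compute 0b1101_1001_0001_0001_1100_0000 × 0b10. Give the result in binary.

Multiply each base-2 digit by 2, carrying:
  0×2 = 0 → write 0
  0×2 = 0 → write 0
  0×2 = 0 → write 0
  0×2 = 0 → write 0
  0×2 = 0 → write 0
  0×2 = 0 → write 0
  1×2 = 2 → write 0 carry 1
  1×2+1 = 3 → write 1 carry 1
  1×2+1 = 3 → write 1 carry 1
  0×2+1 = 1 → write 1
  0×2 = 0 → write 0
  0×2 = 0 → write 0
  1×2 = 2 → write 0 carry 1
  0×2+1 = 1 → write 1
  0×2 = 0 → write 0
  0×2 = 0 → write 0
  1×2 = 2 → write 0 carry 1
  0×2+1 = 1 → write 1
  0×2 = 0 → write 0
  1×2 = 2 → write 0 carry 1
  1×2+1 = 3 → write 1 carry 1
  0×2+1 = 1 → write 1
  1×2 = 2 → write 0 carry 1
  1×2+1 = 3 → write 1 carry 1
  remaining carry: 1

0b1101100100010001110000000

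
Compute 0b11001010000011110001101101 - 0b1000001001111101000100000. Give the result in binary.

0b10001000110100001001001101

Subtract column by column in base 2:
  1-0 → 1
  0-0 → 0
  1-0 → 1
  1-0 → 1
  0-0 → 0
  1-1 → 0
  1-0 → 1
  0-0 → 0
  0-0 → 0
  0-1 → 1 (borrow)
  1-0-1 → 0
  1-1 → 0
  1-1 → 0
  1-1 → 0
  0-1 → 1 (borrow)
  0-1-1 → 0 (borrow)
  0-0-1 → 1 (borrow)
  0-0-1 → 1 (borrow)
  0-1-1 → 0 (borrow)
  1-0-1 → 0
  0-0 → 0
  1-0 → 1
  0-0 → 0
  0-0 → 0
  1-1 → 0
  1-0 → 1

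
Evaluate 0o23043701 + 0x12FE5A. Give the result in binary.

0o23043701 = 0b10011000100011111000001 in binary.
0x12FE5A = 0b100101111111001011010 in binary.
Add column by column in base 2, right to left:
  1+0 = 1
  0+1 = 1
  0+0 = 0
  0+1 = 1
  0+1 = 1
  0+0 = 0
  1+1 = 0 carry 1
  1+0+1 = 0 carry 1
  1+0+1 = 0 carry 1
  1+1+1 = 1 carry 1
  1+1+1 = 1 carry 1
  0+1+1 = 0 carry 1
  0+1+1 = 0 carry 1
  0+1+1 = 0 carry 1
  1+1+1 = 1 carry 1
  0+1+1 = 0 carry 1
  0+0+1 = 1
  0+1 = 1
  1+0 = 1
  1+0 = 1
  0+1 = 1
  0+0 = 0
  1+0 = 1

0b10111110100011000011011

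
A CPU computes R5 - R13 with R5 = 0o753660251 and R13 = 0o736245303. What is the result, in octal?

Subtract column by column in base 8:
  1-3 → 6 (borrow)
  5-0-1 → 4
  2-3 → 7 (borrow)
  0-5-1 → 2 (borrow)
  6-4-1 → 1
  6-2 → 4
  3-6 → 5 (borrow)
  5-3-1 → 1
  7-7 → 0

0o15412746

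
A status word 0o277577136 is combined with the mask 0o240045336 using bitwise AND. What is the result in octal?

AND each oct digit independently (no carries):
  2&2=2, 7&4=4, 7&0=0, 5&0=0, 7&4=4, 7&5=5, 1&3=1, 3&3=3, 6&6=6

0o240045136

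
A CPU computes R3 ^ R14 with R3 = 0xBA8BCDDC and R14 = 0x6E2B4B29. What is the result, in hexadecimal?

0xD4A086F5

XOR each hex digit independently (no carries):
  B^6=D, A^E=4, 8^2=A, B^B=0, C^4=8, D^B=6, D^2=F, C^9=5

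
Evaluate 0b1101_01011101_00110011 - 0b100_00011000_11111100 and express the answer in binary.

Subtract column by column in base 2:
  1-0 → 1
  1-0 → 1
  0-1 → 1 (borrow)
  0-1-1 → 0 (borrow)
  1-1-1 → 1 (borrow)
  1-1-1 → 1 (borrow)
  0-1-1 → 0 (borrow)
  0-1-1 → 0 (borrow)
  1-0-1 → 0
  0-0 → 0
  1-0 → 1
  1-1 → 0
  1-1 → 0
  0-0 → 0
  1-0 → 1
  0-0 → 0
  1-0 → 1
  0-0 → 0
  1-1 → 0
  1-0 → 1

0b10010100010000110111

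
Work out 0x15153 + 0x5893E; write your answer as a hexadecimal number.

Add column by column in base 16, right to left:
  3+E = 1 carry 1
  5+3+1 = 9
  1+9 = A
  5+8 = D
  1+5 = 6

0x6DA91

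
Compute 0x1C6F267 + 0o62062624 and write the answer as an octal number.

0x1C6F267 = 0o161571147 in octal.
Add column by column in base 8, right to left:
  7+4 = 3 carry 1
  4+2+1 = 7
  1+6 = 7
  1+2 = 3
  7+6 = 5 carry 1
  5+0+1 = 6
  1+2 = 3
  6+6 = 4 carry 1
  1+0+1 = 2

0o243653773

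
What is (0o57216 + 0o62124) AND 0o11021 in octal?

0o1000

Add column by column in base 8, right to left:
  6+4 = 2 carry 1
  1+2+1 = 4
  2+1 = 3
  7+2 = 1 carry 1
  5+6+1 = 4 carry 1
  final carry 1
Sum = 0o141342; now AND with 0o11021:
  1&0=0, 4&1=0, 1&1=1, 3&0=0, 4&2=0, 2&1=0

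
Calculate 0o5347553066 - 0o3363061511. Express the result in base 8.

0o1764471355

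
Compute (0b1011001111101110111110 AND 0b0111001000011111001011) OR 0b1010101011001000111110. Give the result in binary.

0b1011101011001110111110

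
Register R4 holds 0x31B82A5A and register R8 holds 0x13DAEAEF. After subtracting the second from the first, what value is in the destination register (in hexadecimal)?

0x1DDD3F6B

Subtract column by column in base 16:
  A-F → B (borrow)
  5-E-1 → 6 (borrow)
  A-A-1 → F (borrow)
  2-E-1 → 3 (borrow)
  8-A-1 → D (borrow)
  B-D-1 → D (borrow)
  1-3-1 → D (borrow)
  3-1-1 → 1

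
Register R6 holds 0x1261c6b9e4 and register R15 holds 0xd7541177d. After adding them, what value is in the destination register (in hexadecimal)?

0x1fd707d161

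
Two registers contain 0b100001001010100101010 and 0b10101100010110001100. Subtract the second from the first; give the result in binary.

Subtract column by column in base 2:
  0-0 → 0
  1-0 → 1
  0-1 → 1 (borrow)
  1-1-1 → 1 (borrow)
  0-0-1 → 1 (borrow)
  1-0-1 → 0
  0-0 → 0
  0-1 → 1 (borrow)
  1-1-1 → 1 (borrow)
  0-0-1 → 1 (borrow)
  1-1-1 → 1 (borrow)
  0-0-1 → 1 (borrow)
  1-0-1 → 0
  0-0 → 0
  0-1 → 1 (borrow)
  1-1-1 → 1 (borrow)
  0-0-1 → 1 (borrow)
  0-1-1 → 0 (borrow)
  0-0-1 → 1 (borrow)
  0-1-1 → 0 (borrow)
  1-0-1 → 0

0b1011100111110011110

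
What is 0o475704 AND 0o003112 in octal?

0o001100

AND each oct digit independently (no carries):
  4&0=0, 7&0=0, 5&3=1, 7&1=1, 0&1=0, 4&2=0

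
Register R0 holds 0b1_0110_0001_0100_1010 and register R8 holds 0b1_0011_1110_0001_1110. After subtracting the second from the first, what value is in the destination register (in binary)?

Subtract column by column in base 2:
  0-0 → 0
  1-1 → 0
  0-1 → 1 (borrow)
  1-1-1 → 1 (borrow)
  0-1-1 → 0 (borrow)
  0-0-1 → 1 (borrow)
  1-0-1 → 0
  0-0 → 0
  1-0 → 1
  0-1 → 1 (borrow)
  0-1-1 → 0 (borrow)
  0-1-1 → 0 (borrow)
  0-1-1 → 0 (borrow)
  1-1-1 → 1 (borrow)
  1-0-1 → 0
  0-0 → 0
  1-1 → 0

0b10001100101100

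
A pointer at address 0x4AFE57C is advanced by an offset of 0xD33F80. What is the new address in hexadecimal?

Add column by column in base 16, right to left:
  C+0 = C
  7+8 = F
  5+F = 4 carry 1
  E+3+1 = 2 carry 1
  F+3+1 = 3 carry 1
  A+D+1 = 8 carry 1
  4+0+1 = 5

0x58324FC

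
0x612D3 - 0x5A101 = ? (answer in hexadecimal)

0x71D2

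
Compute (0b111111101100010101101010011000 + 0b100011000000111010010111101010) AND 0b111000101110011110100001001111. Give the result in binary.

Add column by column in base 2, right to left:
  0+0 = 0
  0+1 = 1
  0+0 = 0
  1+1 = 0 carry 1
  1+0+1 = 0 carry 1
  0+1+1 = 0 carry 1
  0+1+1 = 0 carry 1
  1+1+1 = 1 carry 1
  0+1+1 = 0 carry 1
  1+0+1 = 0 carry 1
  0+1+1 = 0 carry 1
  1+0+1 = 0 carry 1
  1+0+1 = 0 carry 1
  0+1+1 = 0 carry 1
  1+0+1 = 0 carry 1
  0+1+1 = 0 carry 1
  1+1+1 = 1 carry 1
  0+1+1 = 0 carry 1
  0+0+1 = 1
  0+0 = 0
  1+0 = 1
  1+0 = 1
  0+0 = 0
  1+0 = 1
  1+1 = 0 carry 1
  1+1+1 = 1 carry 1
  1+0+1 = 0 carry 1
  1+0+1 = 0 carry 1
  1+0+1 = 0 carry 1
  1+1+1 = 1 carry 1
  final carry 1
Sum = 0b1100010101101010000000010000010; now AND with 0b111000101110011110100001001111:
  1100010101101010000000010000010
& 0111000101110011110100001001111
= 0100000101100010000000000000010

0b100000101100010000000000000010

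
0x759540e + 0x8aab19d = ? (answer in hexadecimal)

Add column by column in base 16, right to left:
  e+d = b carry 1
  0+9+1 = a
  4+1 = 5
  5+b = 0 carry 1
  9+a+1 = 4 carry 1
  5+a+1 = 0 carry 1
  7+8+1 = 0 carry 1
  final carry 1

0x100405ab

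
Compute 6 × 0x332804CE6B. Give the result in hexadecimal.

0x132F01CD682

Multiply each base-16 digit by 6, carrying:
  B×6 = 66 → write 2 carry 4
  6×6+4 = 40 → write 8 carry 2
  E×6+2 = 86 → write 6 carry 5
  C×6+5 = 77 → write D carry 4
  4×6+4 = 28 → write C carry 1
  0×6+1 = 1 → write 1
  8×6 = 48 → write 0 carry 3
  2×6+3 = 15 → write F
  3×6 = 18 → write 2 carry 1
  3×6+1 = 19 → write 3 carry 1
  remaining carry: 1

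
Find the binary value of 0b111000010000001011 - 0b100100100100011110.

0b10011101011101101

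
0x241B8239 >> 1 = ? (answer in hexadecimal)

1 bits is not a whole number of base-16 digits; in binary: 100100000110111000001000111001 >> 1 = 10010000011011100000100011100.

0x120DC11C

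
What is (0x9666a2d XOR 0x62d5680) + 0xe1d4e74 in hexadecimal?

First 0x9666a2d XOR 0x62d5680 = 0xf4b3cad.
Add column by column in base 16, right to left:
  d+4 = 1 carry 1
  a+7+1 = 2 carry 1
  c+e+1 = b carry 1
  3+4+1 = 8
  b+d = 8 carry 1
  4+1+1 = 6
  f+e = d carry 1
  final carry 1

0x1d688b21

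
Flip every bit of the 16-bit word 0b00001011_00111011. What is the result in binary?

Invert each bit: 0000101100111011 → 1111010011000100.

0b1111010011000100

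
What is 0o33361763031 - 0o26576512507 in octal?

0o4563250322

Subtract column by column in base 8:
  1-7 → 2 (borrow)
  3-0-1 → 2
  0-5 → 3 (borrow)
  3-2-1 → 0
  6-1 → 5
  7-5 → 2
  1-6 → 3 (borrow)
  6-7-1 → 6 (borrow)
  3-5-1 → 5 (borrow)
  3-6-1 → 4 (borrow)
  3-2-1 → 0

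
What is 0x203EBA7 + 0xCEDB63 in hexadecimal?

0x2D2C70A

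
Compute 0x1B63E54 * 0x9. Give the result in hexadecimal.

Multiply each base-16 digit by 9, carrying:
  4×9 = 36 → write 4 carry 2
  5×9+2 = 47 → write F carry 2
  E×9+2 = 128 → write 0 carry 8
  3×9+8 = 35 → write 3 carry 2
  6×9+2 = 56 → write 8 carry 3
  B×9+3 = 102 → write 6 carry 6
  1×9+6 = 15 → write F

0xF6830F4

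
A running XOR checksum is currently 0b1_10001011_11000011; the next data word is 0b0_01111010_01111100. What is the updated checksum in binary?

XOR bit by bit (1 where the bits differ):
  11000101111000011
^ 00111101001111100
= 11111000110111111

0b11111000110111111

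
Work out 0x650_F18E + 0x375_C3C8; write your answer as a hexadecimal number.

0x9C6B556

Add column by column in base 16, right to left:
  E+8 = 6 carry 1
  8+C+1 = 5 carry 1
  1+3+1 = 5
  F+C = B carry 1
  0+5+1 = 6
  5+7 = C
  6+3 = 9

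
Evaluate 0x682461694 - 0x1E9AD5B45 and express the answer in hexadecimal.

0x49898BB4F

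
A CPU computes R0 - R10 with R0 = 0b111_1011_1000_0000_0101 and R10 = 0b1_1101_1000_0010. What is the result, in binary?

Subtract column by column in base 2:
  1-0 → 1
  0-1 → 1 (borrow)
  1-0-1 → 0
  0-0 → 0
  0-0 → 0
  0-0 → 0
  0-0 → 0
  0-1 → 1 (borrow)
  0-1-1 → 0 (borrow)
  0-0-1 → 1 (borrow)
  0-1-1 → 0 (borrow)
  1-1-1 → 1 (borrow)
  1-1-1 → 1 (borrow)
  1-0-1 → 0
  0-0 → 0
  1-0 → 1
  1-0 → 1
  1-0 → 1
  1-0 → 1

0b1111001101010000011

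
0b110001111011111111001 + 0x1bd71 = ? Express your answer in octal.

0o6532552

0b110001111011111111001 = 0o6173771 in octal.
0x1bd71 = 0o336561 in octal.
Add column by column in base 8, right to left:
  1+1 = 2
  7+6 = 5 carry 1
  7+5+1 = 5 carry 1
  3+6+1 = 2 carry 1
  7+3+1 = 3 carry 1
  1+3+1 = 5
  6+0 = 6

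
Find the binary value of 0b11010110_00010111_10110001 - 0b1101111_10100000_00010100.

Subtract column by column in base 2:
  1-0 → 1
  0-0 → 0
  0-1 → 1 (borrow)
  0-0-1 → 1 (borrow)
  1-1-1 → 1 (borrow)
  1-0-1 → 0
  0-0 → 0
  1-0 → 1
  1-0 → 1
  1-0 → 1
  1-0 → 1
  0-0 → 0
  1-0 → 1
  0-1 → 1 (borrow)
  0-0-1 → 1 (borrow)
  0-1-1 → 0 (borrow)
  0-1-1 → 0 (borrow)
  1-1-1 → 1 (borrow)
  1-1-1 → 1 (borrow)
  0-1-1 → 0 (borrow)
  1-0-1 → 0
  0-1 → 1 (borrow)
  1-1-1 → 1 (borrow)
  1-0-1 → 0

0b11001100111011110011101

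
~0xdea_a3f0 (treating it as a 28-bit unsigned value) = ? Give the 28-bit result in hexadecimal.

0x2155c0f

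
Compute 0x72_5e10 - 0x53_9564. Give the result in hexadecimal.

Subtract column by column in base 16:
  0-4 → c (borrow)
  1-6-1 → a (borrow)
  e-5-1 → 8
  5-9 → c (borrow)
  2-3-1 → e (borrow)
  7-5-1 → 1

0x1ec8ac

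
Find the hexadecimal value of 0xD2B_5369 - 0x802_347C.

0x5291EED

Subtract column by column in base 16:
  9-C → D (borrow)
  6-7-1 → E (borrow)
  3-4-1 → E (borrow)
  5-3-1 → 1
  B-2 → 9
  2-0 → 2
  D-8 → 5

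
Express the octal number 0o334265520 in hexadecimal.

0x3716b50

Each octal digit is 3 bits: 3=011 3=011 4=100 2=010 6=110 5=101 5=101 2=010 0=000.
Group the bits into nibbles: 0011 0111 0001 0110 1011 0101 0000 → 3716b50.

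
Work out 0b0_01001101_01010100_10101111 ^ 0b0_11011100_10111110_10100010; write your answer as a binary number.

0b0100100011110101000001101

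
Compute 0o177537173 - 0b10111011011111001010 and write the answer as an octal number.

0b10111011011111001010 = 0o2733712 in octal.
Subtract column by column in base 8:
  3-2 → 1
  7-1 → 6
  1-7 → 2 (borrow)
  7-3-1 → 3
  3-3 → 0
  5-7 → 6 (borrow)
  7-2-1 → 4
  7-0 → 7
  1-0 → 1

0o174603261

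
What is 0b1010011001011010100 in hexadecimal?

Group the bits into nibbles: 0101 0011 0010 1101 0100 → 532d4.

0x532d4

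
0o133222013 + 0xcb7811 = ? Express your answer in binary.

0b10001110001001110000011100

0o133222013 = 0b1011011010010010000001011 in binary.
0xcb7811 = 0b110010110111100000010001 in binary.
Add column by column in base 2, right to left:
  1+1 = 0 carry 1
  1+0+1 = 0 carry 1
  0+0+1 = 1
  1+0 = 1
  0+1 = 1
  0+0 = 0
  0+0 = 0
  0+0 = 0
  0+0 = 0
  0+0 = 0
  1+0 = 1
  0+1 = 1
  0+1 = 1
  1+1 = 0 carry 1
  0+1+1 = 0 carry 1
  0+0+1 = 1
  1+1 = 0 carry 1
  0+1+1 = 0 carry 1
  1+0+1 = 0 carry 1
  1+1+1 = 1 carry 1
  0+0+1 = 1
  1+0 = 1
  1+1 = 0 carry 1
  0+1+1 = 0 carry 1
  1+0+1 = 0 carry 1
  final carry 1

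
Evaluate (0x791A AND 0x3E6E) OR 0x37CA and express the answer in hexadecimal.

0x3FCA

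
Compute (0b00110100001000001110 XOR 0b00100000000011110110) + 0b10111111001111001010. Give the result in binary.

0b11010011011011000010

First 0b00110100001000001110 XOR 0b00100000000011110110 = 0b00010100001011111000.
Add column by column in base 2, right to left:
  0+0 = 0
  0+1 = 1
  0+0 = 0
  1+1 = 0 carry 1
  1+0+1 = 0 carry 1
  1+0+1 = 0 carry 1
  1+1+1 = 1 carry 1
  1+1+1 = 1 carry 1
  0+1+1 = 0 carry 1
  1+1+1 = 1 carry 1
  0+0+1 = 1
  0+0 = 0
  0+1 = 1
  0+1 = 1
  1+1 = 0 carry 1
  0+1+1 = 0 carry 1
  1+1+1 = 1 carry 1
  0+1+1 = 0 carry 1
  0+0+1 = 1
  0+1 = 1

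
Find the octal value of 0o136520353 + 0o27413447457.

Add column by column in base 8, right to left:
  3+7 = 2 carry 1
  5+5+1 = 3 carry 1
  3+4+1 = 0 carry 1
  0+7+1 = 0 carry 1
  2+4+1 = 7
  5+4 = 1 carry 1
  6+3+1 = 2 carry 1
  3+1+1 = 5
  1+4 = 5
  0+7 = 7
  0+2 = 2

0o27552170032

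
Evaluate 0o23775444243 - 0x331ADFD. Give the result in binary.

0o23775444243 = 0b10011111111101100100100010100011 in binary.
0x331ADFD = 0b11001100011010110111111101 in binary.
Subtract column by column in base 2:
  1-1 → 0
  1-0 → 1
  0-1 → 1 (borrow)
  0-1-1 → 0 (borrow)
  0-1-1 → 0 (borrow)
  1-1-1 → 1 (borrow)
  0-1-1 → 0 (borrow)
  1-1-1 → 1 (borrow)
  0-1-1 → 0 (borrow)
  0-0-1 → 1 (borrow)
  0-1-1 → 0 (borrow)
  1-1-1 → 1 (borrow)
  0-0-1 → 1 (borrow)
  0-1-1 → 0 (borrow)
  1-0-1 → 0
  0-1 → 1 (borrow)
  0-1-1 → 0 (borrow)
  1-0-1 → 0
  1-0 → 1
  0-0 → 0
  1-1 → 0
  1-1 → 0
  1-0 → 1
  1-0 → 1
  1-1 → 0
  1-1 → 0
  1-0 → 1
  1-0 → 1
  1-0 → 1
  0-0 → 0
  0-0 → 0
  1-0 → 1

0b10011100110001001001101010100110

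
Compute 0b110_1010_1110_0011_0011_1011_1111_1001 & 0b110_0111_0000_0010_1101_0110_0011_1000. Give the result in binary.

0b1100010000000100001001000111000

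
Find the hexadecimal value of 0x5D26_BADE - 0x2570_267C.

0x37B69462

Subtract column by column in base 16:
  E-C → 2
  D-7 → 6
  A-6 → 4
  B-2 → 9
  6-0 → 6
  2-7 → B (borrow)
  D-5-1 → 7
  5-2 → 3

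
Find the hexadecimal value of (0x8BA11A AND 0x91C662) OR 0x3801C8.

0xB981CA

0x8BA11A AND 0x91C662 = 0x818002.
Then OR with 0x3801C8.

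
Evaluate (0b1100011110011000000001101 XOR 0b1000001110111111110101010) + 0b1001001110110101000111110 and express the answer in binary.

0b1101011111011100111100101

First 0b1100011110011000000001101 XOR 0b1000001110111111110101010 = 0b0100010000100111110100111.
Add column by column in base 2, right to left:
  1+0 = 1
  1+1 = 0 carry 1
  1+1+1 = 1 carry 1
  0+1+1 = 0 carry 1
  0+1+1 = 0 carry 1
  1+1+1 = 1 carry 1
  0+0+1 = 1
  1+0 = 1
  1+0 = 1
  1+1 = 0 carry 1
  1+0+1 = 0 carry 1
  1+1+1 = 1 carry 1
  0+0+1 = 1
  0+1 = 1
  1+1 = 0 carry 1
  0+0+1 = 1
  0+1 = 1
  0+1 = 1
  0+1 = 1
  1+0 = 1
  0+0 = 0
  0+1 = 1
  0+0 = 0
  1+0 = 1
  0+1 = 1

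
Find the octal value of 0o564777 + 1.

0o565000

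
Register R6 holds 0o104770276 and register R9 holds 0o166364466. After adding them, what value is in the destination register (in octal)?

0o273354764

Add column by column in base 8, right to left:
  6+6 = 4 carry 1
  7+6+1 = 6 carry 1
  2+4+1 = 7
  0+4 = 4
  7+6 = 5 carry 1
  7+3+1 = 3 carry 1
  4+6+1 = 3 carry 1
  0+6+1 = 7
  1+1 = 2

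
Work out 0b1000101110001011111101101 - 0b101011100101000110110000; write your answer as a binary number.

Subtract column by column in base 2:
  1-0 → 1
  0-0 → 0
  1-0 → 1
  1-0 → 1
  0-1 → 1 (borrow)
  1-1-1 → 1 (borrow)
  1-0-1 → 0
  1-1 → 0
  1-1 → 0
  1-0 → 1
  1-0 → 1
  0-0 → 0
  1-1 → 0
  0-0 → 0
  0-1 → 1 (borrow)
  0-0-1 → 1 (borrow)
  1-0-1 → 0
  1-1 → 0
  1-1 → 0
  0-1 → 1 (borrow)
  1-0-1 → 0
  0-1 → 1 (borrow)
  0-0-1 → 1 (borrow)
  0-1-1 → 0 (borrow)
  1-0-1 → 0

0b11010001100011000111101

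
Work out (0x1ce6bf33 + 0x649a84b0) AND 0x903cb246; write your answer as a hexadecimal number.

Add column by column in base 16, right to left:
  3+0 = 3
  3+b = e
  f+4 = 3 carry 1
  b+8+1 = 4 carry 1
  6+a+1 = 1 carry 1
  e+9+1 = 8 carry 1
  c+4+1 = 1 carry 1
  1+6+1 = 8
Sum = 0x818143e3; now AND with 0x903cb246:
  8&9=8, 1&0=0, 8&3=0, 1&c=0, 4&b=0, 3&2=2, e&4=4, 3&6=2

0x80000242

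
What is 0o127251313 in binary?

0b1010111010101001011001011

Each octal digit is 3 bits: 1=001 2=010 7=111 2=010 5=101 1=001 3=011 1=001 3=011.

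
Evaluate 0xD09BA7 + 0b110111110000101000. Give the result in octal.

0o65013717

0xD09BA7 = 0o64115647 in octal.
0b110111110000101000 = 0o676050 in octal.
Add column by column in base 8, right to left:
  7+0 = 7
  4+5 = 1 carry 1
  6+0+1 = 7
  5+6 = 3 carry 1
  1+7+1 = 1 carry 1
  1+6+1 = 0 carry 1
  4+0+1 = 5
  6+0 = 6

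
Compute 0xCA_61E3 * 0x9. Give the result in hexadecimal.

0x71D70FB

Multiply each base-16 digit by 9, carrying:
  3×9 = 27 → write B carry 1
  E×9+1 = 127 → write F carry 7
  1×9+7 = 16 → write 0 carry 1
  6×9+1 = 55 → write 7 carry 3
  A×9+3 = 93 → write D carry 5
  C×9+5 = 113 → write 1 carry 7
  remaining carry: 7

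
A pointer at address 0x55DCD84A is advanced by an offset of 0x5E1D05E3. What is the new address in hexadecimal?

0xB3F9DE2D

Add column by column in base 16, right to left:
  A+3 = D
  4+E = 2 carry 1
  8+5+1 = E
  D+0 = D
  C+D = 9 carry 1
  D+1+1 = F
  5+E = 3 carry 1
  5+5+1 = B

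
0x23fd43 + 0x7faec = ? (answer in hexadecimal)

0x2bf82f

Add column by column in base 16, right to left:
  3+c = f
  4+e = 2 carry 1
  d+a+1 = 8 carry 1
  f+f+1 = f carry 1
  3+7+1 = b
  2+0 = 2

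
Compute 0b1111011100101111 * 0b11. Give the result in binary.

Multiply each base-2 digit by 3, carrying:
  1×3 = 3 → write 1 carry 1
  1×3+1 = 4 → write 0 carry 2
  1×3+2 = 5 → write 1 carry 2
  1×3+2 = 5 → write 1 carry 2
  0×3+2 = 2 → write 0 carry 1
  1×3+1 = 4 → write 0 carry 2
  0×3+2 = 2 → write 0 carry 1
  0×3+1 = 1 → write 1
  1×3 = 3 → write 1 carry 1
  1×3+1 = 4 → write 0 carry 2
  1×3+2 = 5 → write 1 carry 2
  0×3+2 = 2 → write 0 carry 1
  1×3+1 = 4 → write 0 carry 2
  1×3+2 = 5 → write 1 carry 2
  1×3+2 = 5 → write 1 carry 2
  1×3+2 = 5 → write 1 carry 2
  remaining carry: 10

0b101110010110001101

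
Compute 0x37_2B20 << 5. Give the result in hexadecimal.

0x6E56400

5 bits is not a whole number of base-16 digits; in binary: 1101110010101100100000 << 5 = 110111001010110010000000000.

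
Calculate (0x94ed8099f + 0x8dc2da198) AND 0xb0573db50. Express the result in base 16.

Add column by column in base 16, right to left:
  f+8 = 7 carry 1
  9+9+1 = 3 carry 1
  9+1+1 = b
  0+a = a
  8+d = 5 carry 1
  d+2+1 = 0 carry 1
  e+c+1 = b carry 1
  4+d+1 = 2 carry 1
  9+8+1 = 2 carry 1
  final carry 1
Sum = 0x122b05ab37; now AND with 0xb0573db50:
  1&0=0, 2&b=2, 2&0=0, b&5=1, 0&7=0, 5&3=1, a&d=8, b&b=b, 3&5=1, 7&0=0

0x201018b10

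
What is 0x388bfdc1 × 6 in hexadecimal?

Multiply each base-16 digit by 6, carrying:
  1×6 = 6 → write 6
  c×6 = 72 → write 8 carry 4
  d×6+4 = 82 → write 2 carry 5
  f×6+5 = 95 → write f carry 5
  b×6+5 = 71 → write 7 carry 4
  8×6+4 = 52 → write 4 carry 3
  8×6+3 = 51 → write 3 carry 3
  3×6+3 = 21 → write 5 carry 1
  remaining carry: 1

0x15347f286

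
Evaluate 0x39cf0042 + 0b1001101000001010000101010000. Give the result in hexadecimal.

0b1001101000001010000101010000 = 0x9a0a150 in hexadecimal.
Add column by column in base 16, right to left:
  2+0 = 2
  4+5 = 9
  0+1 = 1
  0+a = a
  f+0 = f
  c+a = 6 carry 1
  9+9+1 = 3 carry 1
  3+0+1 = 4

0x436fa192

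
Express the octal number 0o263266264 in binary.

0b10110011010110110010110100

Each octal digit is 3 bits: 2=010 6=110 3=011 2=010 6=110 6=110 2=010 6=110 4=100.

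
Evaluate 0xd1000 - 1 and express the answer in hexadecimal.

The trailing 3 digits are 0, so subtracting 1 borrows through: they become F and the next digit up decrements.

0xd0fff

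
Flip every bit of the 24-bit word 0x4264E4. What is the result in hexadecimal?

Each hex digit d becomes F−d:
  4→B, 2→D, 6→9, 4→B, E→1, 4→B

0xBD9B1B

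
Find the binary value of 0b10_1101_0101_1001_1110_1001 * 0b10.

0b10110101011001111010010

Multiply each base-2 digit by 2, carrying:
  1×2 = 2 → write 0 carry 1
  0×2+1 = 1 → write 1
  0×2 = 0 → write 0
  1×2 = 2 → write 0 carry 1
  0×2+1 = 1 → write 1
  1×2 = 2 → write 0 carry 1
  1×2+1 = 3 → write 1 carry 1
  1×2+1 = 3 → write 1 carry 1
  1×2+1 = 3 → write 1 carry 1
  0×2+1 = 1 → write 1
  0×2 = 0 → write 0
  1×2 = 2 → write 0 carry 1
  1×2+1 = 3 → write 1 carry 1
  0×2+1 = 1 → write 1
  1×2 = 2 → write 0 carry 1
  0×2+1 = 1 → write 1
  1×2 = 2 → write 0 carry 1
  0×2+1 = 1 → write 1
  1×2 = 2 → write 0 carry 1
  1×2+1 = 3 → write 1 carry 1
  0×2+1 = 1 → write 1
  1×2 = 2 → write 0 carry 1
  remaining carry: 1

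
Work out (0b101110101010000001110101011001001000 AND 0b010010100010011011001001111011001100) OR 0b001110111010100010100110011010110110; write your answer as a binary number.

0b1110111010100011100111011011111110

0b101110101010000001110101011001001000 AND 0b010010100010011011001001111011001100 = 0b000010100010000001000001011001001000.
Then OR with 0b001110111010100010100110011010110110.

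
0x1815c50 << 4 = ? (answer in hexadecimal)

Shifting left by 4 bits = 1 hex digit: append 1 zero.

0x1815c500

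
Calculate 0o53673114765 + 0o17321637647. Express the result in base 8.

Add column by column in base 8, right to left:
  5+7 = 4 carry 1
  6+4+1 = 3 carry 1
  7+6+1 = 6 carry 1
  4+7+1 = 4 carry 1
  1+3+1 = 5
  1+6 = 7
  3+1 = 4
  7+2 = 1 carry 1
  6+3+1 = 2 carry 1
  3+7+1 = 3 carry 1
  5+1+1 = 7

0o73214754634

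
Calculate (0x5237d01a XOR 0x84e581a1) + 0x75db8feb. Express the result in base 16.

0x14cade1a6

First 0x5237d01a XOR 0x84e581a1 = 0xd6d251bb.
Add column by column in base 16, right to left:
  b+b = 6 carry 1
  b+e+1 = a carry 1
  1+f+1 = 1 carry 1
  5+8+1 = e
  2+b = d
  d+d = a carry 1
  6+5+1 = c
  d+7 = 4 carry 1
  final carry 1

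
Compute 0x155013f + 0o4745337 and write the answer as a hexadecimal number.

0o4745337 = 0x13cadf in hexadecimal.
Add column by column in base 16, right to left:
  f+f = e carry 1
  3+d+1 = 1 carry 1
  1+a+1 = c
  0+c = c
  5+3 = 8
  5+1 = 6
  1+0 = 1

0x168cc1e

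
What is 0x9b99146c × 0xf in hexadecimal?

0x91df83254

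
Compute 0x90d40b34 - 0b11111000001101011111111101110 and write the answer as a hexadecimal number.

0x71cd4b46

0b11111000001101011111111101110 = 0x1f06bfee in hexadecimal.
Subtract column by column in base 16:
  4-e → 6 (borrow)
  3-e-1 → 4 (borrow)
  b-f-1 → b (borrow)
  0-b-1 → 4 (borrow)
  4-6-1 → d (borrow)
  d-0-1 → c
  0-f → 1 (borrow)
  9-1-1 → 7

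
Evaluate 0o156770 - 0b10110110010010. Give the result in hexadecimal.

0xb066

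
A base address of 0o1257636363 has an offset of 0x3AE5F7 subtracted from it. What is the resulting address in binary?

0b1010100001000101011011111100

0o1257636363 = 0b1010101111110011110011110011 in binary.
0x3AE5F7 = 0b1110101110010111110111 in binary.
Subtract column by column in base 2:
  1-1 → 0
  1-1 → 0
  0-1 → 1 (borrow)
  0-0-1 → 1 (borrow)
  1-1-1 → 1 (borrow)
  1-1-1 → 1 (borrow)
  1-1-1 → 1 (borrow)
  1-1-1 → 1 (borrow)
  0-1-1 → 0 (borrow)
  0-0-1 → 1 (borrow)
  1-1-1 → 1 (borrow)
  1-0-1 → 0
  1-0 → 1
  1-1 → 0
  0-1 → 1 (borrow)
  0-1-1 → 0 (borrow)
  1-0-1 → 0
  1-1 → 0
  1-0 → 1
  1-1 → 0
  1-1 → 0
  1-1 → 0
  0-0 → 0
  1-0 → 1
  0-0 → 0
  1-0 → 1
  0-0 → 0
  1-0 → 1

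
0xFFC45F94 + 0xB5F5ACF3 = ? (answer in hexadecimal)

0x1B5BA0C87

Add column by column in base 16, right to left:
  4+3 = 7
  9+F = 8 carry 1
  F+C+1 = C carry 1
  5+A+1 = 0 carry 1
  4+5+1 = A
  C+F = B carry 1
  F+5+1 = 5 carry 1
  F+B+1 = B carry 1
  final carry 1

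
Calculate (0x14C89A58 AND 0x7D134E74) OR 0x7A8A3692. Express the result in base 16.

0x7E8A3ED2

0x14C89A58 AND 0x7D134E74 = 0x14000A50.
Then OR with 0x7A8A3692.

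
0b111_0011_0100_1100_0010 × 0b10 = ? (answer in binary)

0b11100110100110000100

Multiply each base-2 digit by 2, carrying:
  0×2 = 0 → write 0
  1×2 = 2 → write 0 carry 1
  0×2+1 = 1 → write 1
  0×2 = 0 → write 0
  0×2 = 0 → write 0
  0×2 = 0 → write 0
  1×2 = 2 → write 0 carry 1
  1×2+1 = 3 → write 1 carry 1
  0×2+1 = 1 → write 1
  0×2 = 0 → write 0
  1×2 = 2 → write 0 carry 1
  0×2+1 = 1 → write 1
  1×2 = 2 → write 0 carry 1
  1×2+1 = 3 → write 1 carry 1
  0×2+1 = 1 → write 1
  0×2 = 0 → write 0
  1×2 = 2 → write 0 carry 1
  1×2+1 = 3 → write 1 carry 1
  1×2+1 = 3 → write 1 carry 1
  remaining carry: 1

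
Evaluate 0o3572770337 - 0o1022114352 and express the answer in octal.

0o2550653765

Subtract column by column in base 8:
  7-2 → 5
  3-5 → 6 (borrow)
  3-3-1 → 7 (borrow)
  0-4-1 → 3 (borrow)
  7-1-1 → 5
  7-1 → 6
  2-2 → 0
  7-2 → 5
  5-0 → 5
  3-1 → 2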